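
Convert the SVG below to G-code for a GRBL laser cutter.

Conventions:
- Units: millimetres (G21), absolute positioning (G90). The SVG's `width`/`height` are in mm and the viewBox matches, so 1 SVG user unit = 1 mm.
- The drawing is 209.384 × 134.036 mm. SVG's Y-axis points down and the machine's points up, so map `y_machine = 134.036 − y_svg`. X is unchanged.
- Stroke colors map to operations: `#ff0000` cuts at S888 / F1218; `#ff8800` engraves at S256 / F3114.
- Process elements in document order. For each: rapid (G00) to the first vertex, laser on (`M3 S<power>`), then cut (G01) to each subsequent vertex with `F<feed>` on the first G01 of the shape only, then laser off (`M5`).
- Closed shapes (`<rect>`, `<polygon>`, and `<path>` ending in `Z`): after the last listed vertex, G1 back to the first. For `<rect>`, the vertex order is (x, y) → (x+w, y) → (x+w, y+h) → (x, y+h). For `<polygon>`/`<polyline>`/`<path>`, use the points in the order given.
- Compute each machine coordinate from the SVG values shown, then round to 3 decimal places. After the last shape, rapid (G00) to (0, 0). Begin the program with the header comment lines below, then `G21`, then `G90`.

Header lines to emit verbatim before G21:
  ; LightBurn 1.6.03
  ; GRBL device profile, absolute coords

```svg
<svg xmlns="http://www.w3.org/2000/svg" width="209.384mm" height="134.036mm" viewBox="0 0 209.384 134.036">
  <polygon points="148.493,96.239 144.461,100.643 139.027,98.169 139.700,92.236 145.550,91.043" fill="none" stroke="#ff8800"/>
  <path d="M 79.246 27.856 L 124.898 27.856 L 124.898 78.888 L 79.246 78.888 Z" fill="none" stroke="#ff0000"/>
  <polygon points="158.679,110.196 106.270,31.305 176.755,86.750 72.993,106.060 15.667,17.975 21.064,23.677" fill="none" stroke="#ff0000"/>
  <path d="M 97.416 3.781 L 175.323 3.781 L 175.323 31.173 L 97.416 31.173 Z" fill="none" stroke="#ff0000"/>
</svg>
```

; LightBurn 1.6.03
; GRBL device profile, absolute coords
G21
G90
G00 X148.493 Y37.797
M3 S256
G01 X144.461 Y33.393 F3114
G01 X139.027 Y35.867
G01 X139.700 Y41.800
G01 X145.550 Y42.993
G01 X148.493 Y37.797
M5
G00 X79.246 Y106.180
M3 S888
G01 X124.898 Y106.180 F1218
G01 X124.898 Y55.148
G01 X79.246 Y55.148
G01 X79.246 Y106.180
M5
G00 X158.679 Y23.840
M3 S888
G01 X106.270 Y102.731 F1218
G01 X176.755 Y47.286
G01 X72.993 Y27.976
G01 X15.667 Y116.061
G01 X21.064 Y110.359
G01 X158.679 Y23.840
M5
G00 X97.416 Y130.255
M3 S888
G01 X175.323 Y130.255 F1218
G01 X175.323 Y102.863
G01 X97.416 Y102.863
G01 X97.416 Y130.255
M5
G00 X0.000 Y0.000

1 u = 1 mm; y_m = 134.036 − y.

[1] `<polygon>` regular polygon, #ff8800→engrave S256 F3114: (148.493,37.797) → (144.461,33.393) → (139.027,35.867) → (139.700,41.800) → (145.550,42.993) → (148.493,37.797) (closed)

[2] `<path>` rectangle, #ff0000→cut S888 F1218: (79.246,106.180) → (124.898,106.180) → (124.898,55.148) → (79.246,55.148) → (79.246,106.180) (closed)

[3] `<polygon>` closed polygon, #ff0000→cut S888 F1218: (158.679,23.840) → (106.270,102.731) → (176.755,47.286) → (72.993,27.976) → (15.667,116.061) → (21.064,110.359) → (158.679,23.840) (closed)

[4] `<path>` rectangle, #ff0000→cut S888 F1218: (97.416,130.255) → (175.323,130.255) → (175.323,102.863) → (97.416,102.863) → (97.416,130.255) (closed)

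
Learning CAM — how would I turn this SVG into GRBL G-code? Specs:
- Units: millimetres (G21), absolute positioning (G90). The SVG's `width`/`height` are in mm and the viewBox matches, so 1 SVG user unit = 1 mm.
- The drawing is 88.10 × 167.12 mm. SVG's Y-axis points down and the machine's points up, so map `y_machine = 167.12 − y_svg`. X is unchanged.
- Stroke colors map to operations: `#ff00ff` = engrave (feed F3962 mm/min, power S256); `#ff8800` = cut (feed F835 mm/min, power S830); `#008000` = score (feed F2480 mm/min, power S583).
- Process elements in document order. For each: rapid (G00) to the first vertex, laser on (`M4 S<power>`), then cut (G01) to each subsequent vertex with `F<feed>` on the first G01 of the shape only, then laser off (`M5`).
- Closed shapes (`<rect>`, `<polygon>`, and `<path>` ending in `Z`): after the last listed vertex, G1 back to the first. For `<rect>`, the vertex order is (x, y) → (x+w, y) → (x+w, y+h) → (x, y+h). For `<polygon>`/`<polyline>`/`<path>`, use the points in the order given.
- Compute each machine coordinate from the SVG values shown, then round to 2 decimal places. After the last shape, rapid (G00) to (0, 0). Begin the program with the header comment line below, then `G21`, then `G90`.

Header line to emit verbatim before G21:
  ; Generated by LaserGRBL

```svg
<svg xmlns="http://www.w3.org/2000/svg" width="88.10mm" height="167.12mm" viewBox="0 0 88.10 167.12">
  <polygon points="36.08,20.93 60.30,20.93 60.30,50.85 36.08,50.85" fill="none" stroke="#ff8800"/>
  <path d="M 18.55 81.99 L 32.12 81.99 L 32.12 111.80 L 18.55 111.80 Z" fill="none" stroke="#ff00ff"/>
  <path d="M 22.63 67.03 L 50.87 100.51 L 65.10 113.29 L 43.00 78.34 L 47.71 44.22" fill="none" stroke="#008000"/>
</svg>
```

; Generated by LaserGRBL
G21
G90
G00 X36.08 Y146.19
M4 S830
G01 X60.30 Y146.19 F835
G01 X60.30 Y116.27
G01 X36.08 Y116.27
G01 X36.08 Y146.19
M5
G00 X18.55 Y85.13
M4 S256
G01 X32.12 Y85.13 F3962
G01 X32.12 Y55.32
G01 X18.55 Y55.32
G01 X18.55 Y85.13
M5
G00 X22.63 Y100.09
M4 S583
G01 X50.87 Y66.61 F2480
G01 X65.10 Y53.83
G01 X43.00 Y88.78
G01 X47.71 Y122.90
M5
G00 X0.00 Y0.00

Since the viewBox matches the mm dimensions, user units are millimetres directly. The only transform is the Y-flip y_m = 167.12 − y_svg.

Shape 1 is a rectangle drawn with `<polygon>`. Its stroke #ff8800 means cut at S830, F835. After flipping Y the toolpath is (36.08,146.19) → (60.30,146.19) → (60.30,116.27) → (36.08,116.27) → (36.08,146.19), returning to the start.

Shape 2 is a rectangle drawn with `<path>`. Its stroke #ff00ff means engrave at S256, F3962. After flipping Y the toolpath is (18.55,85.13) → (32.12,85.13) → (32.12,55.32) → (18.55,55.32) → (18.55,85.13), returning to the start.

Shape 3 is a open polyline drawn with `<path>`. Its stroke #008000 means score at S583, F2480. After flipping Y the toolpath is (22.63,100.09) → (50.87,66.61) → (65.10,53.83) → (43.00,88.78) → (47.71,122.90).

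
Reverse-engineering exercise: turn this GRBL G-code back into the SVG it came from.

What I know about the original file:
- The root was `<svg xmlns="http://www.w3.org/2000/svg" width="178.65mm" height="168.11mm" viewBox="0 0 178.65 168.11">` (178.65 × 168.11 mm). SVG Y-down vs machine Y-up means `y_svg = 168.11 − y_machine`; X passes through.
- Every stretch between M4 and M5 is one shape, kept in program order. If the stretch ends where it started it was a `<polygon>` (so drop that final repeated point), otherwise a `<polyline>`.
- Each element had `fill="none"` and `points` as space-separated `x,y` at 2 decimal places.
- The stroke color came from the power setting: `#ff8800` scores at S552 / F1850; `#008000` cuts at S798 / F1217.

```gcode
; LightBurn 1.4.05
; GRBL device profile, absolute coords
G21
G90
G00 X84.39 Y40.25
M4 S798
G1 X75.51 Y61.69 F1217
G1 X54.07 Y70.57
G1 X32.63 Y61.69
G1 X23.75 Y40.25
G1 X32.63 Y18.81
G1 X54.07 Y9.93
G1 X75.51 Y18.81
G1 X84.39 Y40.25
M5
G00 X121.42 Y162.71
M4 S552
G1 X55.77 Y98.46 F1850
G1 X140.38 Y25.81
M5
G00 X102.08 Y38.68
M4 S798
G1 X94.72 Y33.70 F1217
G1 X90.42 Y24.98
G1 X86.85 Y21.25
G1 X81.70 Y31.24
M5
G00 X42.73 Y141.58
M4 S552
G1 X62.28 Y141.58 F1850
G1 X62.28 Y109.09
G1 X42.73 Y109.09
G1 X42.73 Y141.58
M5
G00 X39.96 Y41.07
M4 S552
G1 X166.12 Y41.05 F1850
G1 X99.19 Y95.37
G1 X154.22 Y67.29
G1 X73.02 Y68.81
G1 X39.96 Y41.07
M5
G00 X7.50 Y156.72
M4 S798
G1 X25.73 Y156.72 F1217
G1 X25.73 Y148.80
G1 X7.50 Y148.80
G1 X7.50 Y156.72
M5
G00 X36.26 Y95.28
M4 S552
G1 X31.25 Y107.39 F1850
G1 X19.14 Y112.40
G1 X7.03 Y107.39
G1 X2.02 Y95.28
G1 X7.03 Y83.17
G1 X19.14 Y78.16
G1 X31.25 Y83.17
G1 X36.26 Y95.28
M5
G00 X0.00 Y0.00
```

Machine Y-up, SVG Y-down with viewBox height 168.11, so y_svg = 168.11 − y_machine; X carries over.

Run 1: power S798 maps to stroke `#008000` (cut). The run returns to its start, so emit a `<polygon>` with points (Y-flipped): 84.39,127.86 75.51,106.42 54.07,97.54 32.63,106.42 23.75,127.86 32.63,149.30 54.07,158.18 75.51,149.30.

Run 2: the run's S552 means `#ff8800` (score). The run is open, so emit a `<polyline>` with points (Y-flipped): 121.42,5.40 55.77,69.65 140.38,142.30.

Run 3: S798 ⇒ cut layer `#008000`. The run is open, so emit a `<polyline>` with points (Y-flipped): 102.08,129.43 94.72,134.41 90.42,143.13 86.85,146.86 81.70,136.87.

Run 4: S552 ⇒ score layer `#ff8800`. The run returns to its start, so emit a `<polygon>` with points (Y-flipped): 42.73,26.53 62.28,26.53 62.28,59.02 42.73,59.02.

Run 5: S552 ⇒ score layer `#ff8800`. The run returns to its start, so emit a `<polygon>` with points (Y-flipped): 39.96,127.04 166.12,127.06 99.19,72.74 154.22,100.82 73.02,99.30.

Run 6: S798 ⇒ cut layer `#008000`. The run returns to its start, so emit a `<polygon>` with points (Y-flipped): 7.50,11.39 25.73,11.39 25.73,19.31 7.50,19.31.

Run 7: S552 ⇒ score layer `#ff8800`. The run returns to its start, so emit a `<polygon>` with points (Y-flipped): 36.26,72.83 31.25,60.72 19.14,55.71 7.03,60.72 2.02,72.83 7.03,84.94 19.14,89.95 31.25,84.94.

<svg xmlns="http://www.w3.org/2000/svg" width="178.65mm" height="168.11mm" viewBox="0 0 178.65 168.11">
  <polygon points="84.39,127.86 75.51,106.42 54.07,97.54 32.63,106.42 23.75,127.86 32.63,149.30 54.07,158.18 75.51,149.30" fill="none" stroke="#008000"/>
  <polyline points="121.42,5.40 55.77,69.65 140.38,142.30" fill="none" stroke="#ff8800"/>
  <polyline points="102.08,129.43 94.72,134.41 90.42,143.13 86.85,146.86 81.70,136.87" fill="none" stroke="#008000"/>
  <polygon points="42.73,26.53 62.28,26.53 62.28,59.02 42.73,59.02" fill="none" stroke="#ff8800"/>
  <polygon points="39.96,127.04 166.12,127.06 99.19,72.74 154.22,100.82 73.02,99.30" fill="none" stroke="#ff8800"/>
  <polygon points="7.50,11.39 25.73,11.39 25.73,19.31 7.50,19.31" fill="none" stroke="#008000"/>
  <polygon points="36.26,72.83 31.25,60.72 19.14,55.71 7.03,60.72 2.02,72.83 7.03,84.94 19.14,89.95 31.25,84.94" fill="none" stroke="#ff8800"/>
</svg>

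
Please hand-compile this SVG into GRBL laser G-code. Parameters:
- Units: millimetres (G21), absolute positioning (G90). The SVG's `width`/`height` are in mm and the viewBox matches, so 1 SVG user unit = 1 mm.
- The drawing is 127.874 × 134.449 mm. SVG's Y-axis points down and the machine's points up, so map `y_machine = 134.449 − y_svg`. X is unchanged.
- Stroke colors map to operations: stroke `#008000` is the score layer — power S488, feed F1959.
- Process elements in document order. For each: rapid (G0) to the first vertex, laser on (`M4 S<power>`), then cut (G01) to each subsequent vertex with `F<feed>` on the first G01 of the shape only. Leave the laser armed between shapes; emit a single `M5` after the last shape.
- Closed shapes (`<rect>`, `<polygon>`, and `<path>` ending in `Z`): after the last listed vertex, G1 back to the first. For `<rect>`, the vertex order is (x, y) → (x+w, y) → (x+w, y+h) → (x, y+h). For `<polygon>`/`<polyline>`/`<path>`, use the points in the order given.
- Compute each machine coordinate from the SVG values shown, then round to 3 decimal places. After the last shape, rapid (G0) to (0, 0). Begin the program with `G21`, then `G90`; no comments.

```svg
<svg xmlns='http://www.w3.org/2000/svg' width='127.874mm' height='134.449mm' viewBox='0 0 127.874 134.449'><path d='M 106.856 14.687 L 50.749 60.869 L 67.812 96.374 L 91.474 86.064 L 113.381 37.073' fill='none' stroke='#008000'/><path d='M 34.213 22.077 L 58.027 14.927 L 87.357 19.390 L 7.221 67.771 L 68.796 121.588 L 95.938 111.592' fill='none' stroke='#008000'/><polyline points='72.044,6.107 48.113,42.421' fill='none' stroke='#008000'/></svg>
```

G21
G90
G0 X106.856 Y119.762
M4 S488
G01 X50.749 Y73.580 F1959
G01 X67.812 Y38.075
G01 X91.474 Y48.385
G01 X113.381 Y97.376
G0 X34.213 Y112.372
M4 S488
G01 X58.027 Y119.522 F1959
G01 X87.357 Y115.059
G01 X7.221 Y66.678
G01 X68.796 Y12.861
G01 X95.938 Y22.857
G0 X72.044 Y128.342
M4 S488
G01 X48.113 Y92.028 F1959
M5
G0 X0.000 Y0.000

1 u = 1 mm; y_m = 134.449 − y.

[1] `<path>` open polyline, #008000→score S488 F1959: (106.856,119.762) → (50.749,73.580) → (67.812,38.075) → (91.474,48.385) → (113.381,97.376)

[2] `<path>` open polyline, #008000→score S488 F1959: (34.213,112.372) → (58.027,119.522) → (87.357,115.059) → (7.221,66.678) → (68.796,12.861) → (95.938,22.857)

[3] `<polyline>` line segment, #008000→score S488 F1959: (72.044,128.342) → (48.113,92.028)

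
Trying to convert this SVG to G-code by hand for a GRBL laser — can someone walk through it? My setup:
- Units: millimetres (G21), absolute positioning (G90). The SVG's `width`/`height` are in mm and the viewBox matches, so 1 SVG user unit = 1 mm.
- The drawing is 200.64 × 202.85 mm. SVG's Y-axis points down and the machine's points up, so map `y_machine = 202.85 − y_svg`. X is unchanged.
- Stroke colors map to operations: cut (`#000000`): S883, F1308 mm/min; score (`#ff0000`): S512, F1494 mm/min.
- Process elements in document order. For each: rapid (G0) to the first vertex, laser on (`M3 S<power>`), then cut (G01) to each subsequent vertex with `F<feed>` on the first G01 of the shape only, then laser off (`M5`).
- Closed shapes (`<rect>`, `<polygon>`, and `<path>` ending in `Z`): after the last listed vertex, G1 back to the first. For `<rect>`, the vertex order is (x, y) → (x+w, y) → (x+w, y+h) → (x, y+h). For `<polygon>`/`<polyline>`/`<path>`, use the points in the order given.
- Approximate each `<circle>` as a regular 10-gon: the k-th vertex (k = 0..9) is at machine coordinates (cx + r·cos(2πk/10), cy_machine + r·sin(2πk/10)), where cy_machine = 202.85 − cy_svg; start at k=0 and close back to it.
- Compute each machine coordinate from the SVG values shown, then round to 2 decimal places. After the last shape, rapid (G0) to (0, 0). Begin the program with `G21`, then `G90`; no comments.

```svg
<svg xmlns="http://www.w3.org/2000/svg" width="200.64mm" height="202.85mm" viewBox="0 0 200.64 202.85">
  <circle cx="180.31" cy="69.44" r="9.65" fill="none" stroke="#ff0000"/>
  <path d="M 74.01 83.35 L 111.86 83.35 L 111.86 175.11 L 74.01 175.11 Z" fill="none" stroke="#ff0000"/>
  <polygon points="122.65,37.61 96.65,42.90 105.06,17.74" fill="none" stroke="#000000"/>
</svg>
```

Since the viewBox matches the mm dimensions, user units are millimetres directly. The only transform is the Y-flip y_m = 202.85 − y_svg.

Shape 1 is a circle drawn with `<circle>`. Its stroke #ff0000 means score at S512, F1494. After flipping Y the toolpath is (189.96,133.41) → (188.12,139.08) → (183.29,142.59) → (177.33,142.59) → (172.50,139.08) → (170.66,133.41) → (172.50,127.74) → (177.33,124.23) → (183.29,124.23) → (188.12,127.74) → (189.96,133.41), returning to the start.

Shape 2 is a rectangle drawn with `<path>`. Its stroke #ff0000 means score at S512, F1494. After flipping Y the toolpath is (74.01,119.50) → (111.86,119.50) → (111.86,27.74) → (74.01,27.74) → (74.01,119.50), returning to the start.

Shape 3 is a regular polygon drawn with `<polygon>`. Its stroke #000000 means cut at S883, F1308. After flipping Y the toolpath is (122.65,165.24) → (96.65,159.95) → (105.06,185.11) → (122.65,165.24), returning to the start.

G21
G90
G0 X189.96 Y133.41
M3 S512
G01 X188.12 Y139.08 F1494
G01 X183.29 Y142.59
G01 X177.33 Y142.59
G01 X172.50 Y139.08
G01 X170.66 Y133.41
G01 X172.50 Y127.74
G01 X177.33 Y124.23
G01 X183.29 Y124.23
G01 X188.12 Y127.74
G01 X189.96 Y133.41
M5
G0 X74.01 Y119.50
M3 S512
G01 X111.86 Y119.50 F1494
G01 X111.86 Y27.74
G01 X74.01 Y27.74
G01 X74.01 Y119.50
M5
G0 X122.65 Y165.24
M3 S883
G01 X96.65 Y159.95 F1308
G01 X105.06 Y185.11
G01 X122.65 Y165.24
M5
G0 X0.00 Y0.00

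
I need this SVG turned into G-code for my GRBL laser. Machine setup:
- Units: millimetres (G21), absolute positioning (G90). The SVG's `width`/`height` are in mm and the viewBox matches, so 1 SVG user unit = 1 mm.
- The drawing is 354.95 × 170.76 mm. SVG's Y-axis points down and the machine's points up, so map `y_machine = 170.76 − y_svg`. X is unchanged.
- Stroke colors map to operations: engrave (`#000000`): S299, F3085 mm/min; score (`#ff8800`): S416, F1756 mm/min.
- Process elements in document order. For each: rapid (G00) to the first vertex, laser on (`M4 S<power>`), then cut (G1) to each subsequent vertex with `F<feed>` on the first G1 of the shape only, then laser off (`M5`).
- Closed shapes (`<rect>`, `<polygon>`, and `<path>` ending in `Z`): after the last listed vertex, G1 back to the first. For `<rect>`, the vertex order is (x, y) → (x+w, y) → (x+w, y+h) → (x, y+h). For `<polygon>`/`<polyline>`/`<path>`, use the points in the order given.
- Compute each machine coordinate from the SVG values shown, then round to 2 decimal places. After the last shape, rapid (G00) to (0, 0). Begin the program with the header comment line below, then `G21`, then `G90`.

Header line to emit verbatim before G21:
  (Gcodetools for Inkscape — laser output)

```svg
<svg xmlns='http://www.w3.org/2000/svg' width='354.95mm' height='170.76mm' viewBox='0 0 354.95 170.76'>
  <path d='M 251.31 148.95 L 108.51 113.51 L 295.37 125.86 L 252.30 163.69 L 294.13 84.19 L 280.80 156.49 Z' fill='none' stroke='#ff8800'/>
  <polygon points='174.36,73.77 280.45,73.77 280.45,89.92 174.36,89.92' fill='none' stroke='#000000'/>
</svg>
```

viewBox `0 0 354.95 170.76` with mm width/height → 1 unit = 1 mm. Flip: y_m = 170.76 − y_svg.

**Shape 1** — `<path>` closed polygon, stroke `#ff8800` → score (S416, F1756). Machine vertices: (251.31,21.81) → (108.51,57.25) → (295.37,44.90) → (252.30,7.07) → (294.13,86.57) → (280.80,14.27) → (251.31,21.81). Closed: final G1 returns to the first vertex.

**Shape 2** — `<polygon>` rectangle, stroke `#000000` → engrave (S299, F3085). Machine vertices: (174.36,96.99) → (280.45,96.99) → (280.45,80.84) → (174.36,80.84) → (174.36,96.99). Closed: final G1 returns to the first vertex.

(Gcodetools for Inkscape — laser output)
G21
G90
G00 X251.31 Y21.81
M4 S416
G1 X108.51 Y57.25 F1756
G1 X295.37 Y44.90
G1 X252.30 Y7.07
G1 X294.13 Y86.57
G1 X280.80 Y14.27
G1 X251.31 Y21.81
M5
G00 X174.36 Y96.99
M4 S299
G1 X280.45 Y96.99 F3085
G1 X280.45 Y80.84
G1 X174.36 Y80.84
G1 X174.36 Y96.99
M5
G00 X0.00 Y0.00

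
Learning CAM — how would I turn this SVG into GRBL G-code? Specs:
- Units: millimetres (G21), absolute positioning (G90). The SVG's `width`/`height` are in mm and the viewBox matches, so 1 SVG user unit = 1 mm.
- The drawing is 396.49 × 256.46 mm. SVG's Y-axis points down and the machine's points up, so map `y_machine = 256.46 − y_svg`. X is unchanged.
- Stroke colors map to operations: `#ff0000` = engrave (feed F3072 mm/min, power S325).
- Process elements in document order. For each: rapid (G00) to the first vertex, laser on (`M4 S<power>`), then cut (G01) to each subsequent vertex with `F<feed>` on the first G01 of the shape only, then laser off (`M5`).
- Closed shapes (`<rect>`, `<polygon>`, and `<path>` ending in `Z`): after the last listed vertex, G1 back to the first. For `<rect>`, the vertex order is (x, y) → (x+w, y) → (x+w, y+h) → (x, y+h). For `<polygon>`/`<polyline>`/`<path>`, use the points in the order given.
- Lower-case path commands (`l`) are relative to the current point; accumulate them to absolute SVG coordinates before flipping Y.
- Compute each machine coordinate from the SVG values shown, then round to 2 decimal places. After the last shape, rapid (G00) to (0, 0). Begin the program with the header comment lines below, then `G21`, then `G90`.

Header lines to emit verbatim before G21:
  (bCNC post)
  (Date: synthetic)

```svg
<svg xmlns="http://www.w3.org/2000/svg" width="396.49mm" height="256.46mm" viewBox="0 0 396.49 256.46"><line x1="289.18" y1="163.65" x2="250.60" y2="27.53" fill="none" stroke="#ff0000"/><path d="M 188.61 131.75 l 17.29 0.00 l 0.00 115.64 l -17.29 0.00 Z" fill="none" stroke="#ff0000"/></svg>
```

Since the viewBox matches the mm dimensions, user units are millimetres directly. The only transform is the Y-flip y_m = 256.46 − y_svg.

Shape 1 is a line segment drawn with `<line>`. Its stroke #ff0000 means engrave at S325, F3072. After flipping Y the toolpath is (289.18,92.81) → (250.60,228.93).

Shape 2 is a rectangle drawn with `<path>`. Its stroke #ff0000 means engrave at S325, F3072. After flipping Y the toolpath is (188.61,124.71) → (205.90,124.71) → (205.90,9.07) → (188.61,9.07) → (188.61,124.71), returning to the start.

(bCNC post)
(Date: synthetic)
G21
G90
G00 X289.18 Y92.81
M4 S325
G01 X250.60 Y228.93 F3072
M5
G00 X188.61 Y124.71
M4 S325
G01 X205.90 Y124.71 F3072
G01 X205.90 Y9.07
G01 X188.61 Y9.07
G01 X188.61 Y124.71
M5
G00 X0.00 Y0.00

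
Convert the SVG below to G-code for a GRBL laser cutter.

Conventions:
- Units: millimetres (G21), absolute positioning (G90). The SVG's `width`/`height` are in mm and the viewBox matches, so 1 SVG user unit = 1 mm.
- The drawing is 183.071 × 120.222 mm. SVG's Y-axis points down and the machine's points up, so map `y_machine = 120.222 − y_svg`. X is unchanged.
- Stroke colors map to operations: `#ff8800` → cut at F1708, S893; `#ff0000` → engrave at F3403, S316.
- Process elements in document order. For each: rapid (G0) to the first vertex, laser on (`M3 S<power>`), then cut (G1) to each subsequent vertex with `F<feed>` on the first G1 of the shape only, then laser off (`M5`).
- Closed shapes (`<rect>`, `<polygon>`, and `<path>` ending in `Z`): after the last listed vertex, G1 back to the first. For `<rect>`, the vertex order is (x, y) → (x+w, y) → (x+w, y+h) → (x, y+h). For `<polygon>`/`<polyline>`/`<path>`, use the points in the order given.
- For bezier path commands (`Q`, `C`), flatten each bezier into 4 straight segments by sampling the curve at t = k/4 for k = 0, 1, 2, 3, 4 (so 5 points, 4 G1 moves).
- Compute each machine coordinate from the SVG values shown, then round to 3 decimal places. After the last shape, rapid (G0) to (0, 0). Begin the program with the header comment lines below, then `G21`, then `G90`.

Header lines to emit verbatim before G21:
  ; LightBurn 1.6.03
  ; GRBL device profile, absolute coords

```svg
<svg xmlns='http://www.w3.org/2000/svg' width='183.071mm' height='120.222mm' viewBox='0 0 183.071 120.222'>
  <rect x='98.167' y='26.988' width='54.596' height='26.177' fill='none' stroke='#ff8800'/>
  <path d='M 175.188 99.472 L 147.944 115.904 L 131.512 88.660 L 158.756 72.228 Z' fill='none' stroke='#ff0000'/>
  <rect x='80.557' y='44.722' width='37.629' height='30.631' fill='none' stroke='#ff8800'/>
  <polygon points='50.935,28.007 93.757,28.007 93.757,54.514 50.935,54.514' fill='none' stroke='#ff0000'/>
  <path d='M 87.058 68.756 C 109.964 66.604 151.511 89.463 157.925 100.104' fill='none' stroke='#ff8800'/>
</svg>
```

1 u = 1 mm; y_m = 120.222 − y.

[1] `<rect>` rectangle, #ff8800→cut S893 F1708: (98.167,93.234) → (152.763,93.234) → (152.763,67.057) → (98.167,67.057) → (98.167,93.234) (closed)

[2] `<path>` regular polygon, #ff0000→engrave S316 F3403: (175.188,20.750) → (147.944,4.318) → (131.512,31.562) → (158.756,47.994) → (175.188,20.750) (closed)

[3] `<rect>` rectangle, #ff8800→cut S893 F1708: (80.557,75.500) → (118.186,75.500) → (118.186,44.869) → (80.557,44.869) → (80.557,75.500) (closed)

[4] `<polygon>` rectangle, #ff0000→engrave S316 F3403: (50.935,92.215) → (93.757,92.215) → (93.757,65.708) → (50.935,65.708) → (50.935,92.215) (closed)

[5] `<path>` cubic bezier, #ff8800→cut S893 F1708: (87.058,51.466) → (106.892,48.972) → (128.676,40.589) → (147.367,29.808) → (157.925,20.118)

; LightBurn 1.6.03
; GRBL device profile, absolute coords
G21
G90
G0 X98.167 Y93.234
M3 S893
G1 X152.763 Y93.234 F1708
G1 X152.763 Y67.057
G1 X98.167 Y67.057
G1 X98.167 Y93.234
M5
G0 X175.188 Y20.750
M3 S316
G1 X147.944 Y4.318 F3403
G1 X131.512 Y31.562
G1 X158.756 Y47.994
G1 X175.188 Y20.750
M5
G0 X80.557 Y75.500
M3 S893
G1 X118.186 Y75.500 F1708
G1 X118.186 Y44.869
G1 X80.557 Y44.869
G1 X80.557 Y75.500
M5
G0 X50.935 Y92.215
M3 S316
G1 X93.757 Y92.215 F3403
G1 X93.757 Y65.708
G1 X50.935 Y65.708
G1 X50.935 Y92.215
M5
G0 X87.058 Y51.466
M3 S893
G1 X106.892 Y48.972 F1708
G1 X128.676 Y40.589
G1 X147.367 Y29.808
G1 X157.925 Y20.118
M5
G0 X0.000 Y0.000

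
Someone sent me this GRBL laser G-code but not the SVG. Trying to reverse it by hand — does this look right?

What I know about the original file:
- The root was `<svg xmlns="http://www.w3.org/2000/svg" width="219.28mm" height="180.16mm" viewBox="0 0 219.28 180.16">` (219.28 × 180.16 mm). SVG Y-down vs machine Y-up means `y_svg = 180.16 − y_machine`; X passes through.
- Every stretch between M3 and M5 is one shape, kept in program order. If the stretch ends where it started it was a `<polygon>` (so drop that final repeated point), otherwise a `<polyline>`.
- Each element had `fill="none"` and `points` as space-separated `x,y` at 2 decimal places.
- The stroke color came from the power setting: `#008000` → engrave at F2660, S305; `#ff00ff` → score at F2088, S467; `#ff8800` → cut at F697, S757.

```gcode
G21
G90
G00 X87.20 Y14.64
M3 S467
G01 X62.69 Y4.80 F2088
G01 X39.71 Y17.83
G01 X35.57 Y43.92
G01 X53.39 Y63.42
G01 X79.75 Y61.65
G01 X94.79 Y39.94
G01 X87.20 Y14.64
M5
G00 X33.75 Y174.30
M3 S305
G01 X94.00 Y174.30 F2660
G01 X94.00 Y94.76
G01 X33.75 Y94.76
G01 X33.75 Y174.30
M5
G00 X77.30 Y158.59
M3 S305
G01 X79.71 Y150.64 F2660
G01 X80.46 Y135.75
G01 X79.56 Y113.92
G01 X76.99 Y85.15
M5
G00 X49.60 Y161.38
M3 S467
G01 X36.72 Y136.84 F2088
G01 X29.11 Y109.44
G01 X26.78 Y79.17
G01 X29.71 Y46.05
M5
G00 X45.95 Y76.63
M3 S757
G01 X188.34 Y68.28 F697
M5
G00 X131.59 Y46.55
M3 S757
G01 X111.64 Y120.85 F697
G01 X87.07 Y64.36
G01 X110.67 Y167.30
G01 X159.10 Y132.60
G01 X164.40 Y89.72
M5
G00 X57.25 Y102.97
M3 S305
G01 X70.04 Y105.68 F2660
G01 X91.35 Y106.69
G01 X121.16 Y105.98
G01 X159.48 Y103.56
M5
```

y_svg = 180.16 − y_m.

[1] S467→`#ff00ff` (score); closed run; points: 87.20,165.52 62.69,175.36 39.71,162.33 35.57,136.24 53.39,116.74 79.75,118.51 94.79,140.22

[2] S305→`#008000` (engrave); closed run; points: 33.75,5.86 94.00,5.86 94.00,85.40 33.75,85.40

[3] S305→`#008000` (engrave); open run; points: 77.30,21.57 79.71,29.52 80.46,44.41 79.56,66.24 76.99,95.01

[4] S467→`#ff00ff` (score); open run; points: 49.60,18.78 36.72,43.32 29.11,70.72 26.78,100.99 29.71,134.11

[5] S757→`#ff8800` (cut); open run; points: 45.95,103.53 188.34,111.88

[6] S757→`#ff8800` (cut); open run; points: 131.59,133.61 111.64,59.31 87.07,115.80 110.67,12.86 159.10,47.56 164.40,90.44

[7] S305→`#008000` (engrave); open run; points: 57.25,77.19 70.04,74.48 91.35,73.47 121.16,74.18 159.48,76.60

<svg xmlns="http://www.w3.org/2000/svg" width="219.28mm" height="180.16mm" viewBox="0 0 219.28 180.16">
  <polygon points="87.20,165.52 62.69,175.36 39.71,162.33 35.57,136.24 53.39,116.74 79.75,118.51 94.79,140.22" fill="none" stroke="#ff00ff"/>
  <polygon points="33.75,5.86 94.00,5.86 94.00,85.40 33.75,85.40" fill="none" stroke="#008000"/>
  <polyline points="77.30,21.57 79.71,29.52 80.46,44.41 79.56,66.24 76.99,95.01" fill="none" stroke="#008000"/>
  <polyline points="49.60,18.78 36.72,43.32 29.11,70.72 26.78,100.99 29.71,134.11" fill="none" stroke="#ff00ff"/>
  <polyline points="45.95,103.53 188.34,111.88" fill="none" stroke="#ff8800"/>
  <polyline points="131.59,133.61 111.64,59.31 87.07,115.80 110.67,12.86 159.10,47.56 164.40,90.44" fill="none" stroke="#ff8800"/>
  <polyline points="57.25,77.19 70.04,74.48 91.35,73.47 121.16,74.18 159.48,76.60" fill="none" stroke="#008000"/>
</svg>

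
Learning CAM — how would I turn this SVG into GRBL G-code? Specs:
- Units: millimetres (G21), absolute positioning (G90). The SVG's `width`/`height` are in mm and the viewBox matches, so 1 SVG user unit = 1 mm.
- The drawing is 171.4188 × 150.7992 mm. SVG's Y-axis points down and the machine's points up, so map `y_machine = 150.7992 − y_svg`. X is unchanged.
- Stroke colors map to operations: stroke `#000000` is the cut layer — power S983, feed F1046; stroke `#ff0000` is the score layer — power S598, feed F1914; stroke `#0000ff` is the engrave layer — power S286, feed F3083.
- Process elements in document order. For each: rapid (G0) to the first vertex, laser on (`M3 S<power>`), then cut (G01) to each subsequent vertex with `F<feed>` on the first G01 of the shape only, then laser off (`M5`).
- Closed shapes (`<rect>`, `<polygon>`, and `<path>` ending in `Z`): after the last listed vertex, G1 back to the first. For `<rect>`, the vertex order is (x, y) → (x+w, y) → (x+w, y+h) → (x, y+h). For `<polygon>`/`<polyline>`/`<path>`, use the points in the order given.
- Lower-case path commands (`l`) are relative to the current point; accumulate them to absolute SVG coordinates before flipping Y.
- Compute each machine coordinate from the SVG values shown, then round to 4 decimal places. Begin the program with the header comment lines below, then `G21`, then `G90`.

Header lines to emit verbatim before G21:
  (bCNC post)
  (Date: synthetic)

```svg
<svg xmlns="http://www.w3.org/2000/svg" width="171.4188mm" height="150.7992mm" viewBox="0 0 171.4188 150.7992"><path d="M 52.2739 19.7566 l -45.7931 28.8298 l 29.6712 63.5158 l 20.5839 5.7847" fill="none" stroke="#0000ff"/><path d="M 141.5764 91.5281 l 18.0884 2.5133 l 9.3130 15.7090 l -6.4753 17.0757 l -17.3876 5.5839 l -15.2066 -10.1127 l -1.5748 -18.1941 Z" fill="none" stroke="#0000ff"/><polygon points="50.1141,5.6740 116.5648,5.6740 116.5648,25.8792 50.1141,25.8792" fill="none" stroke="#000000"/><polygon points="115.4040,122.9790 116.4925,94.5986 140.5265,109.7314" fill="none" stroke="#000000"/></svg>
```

viewBox `0 0 171.4188 150.7992` with mm width/height → 1 unit = 1 mm. Flip: y_m = 150.7992 − y_svg.

**Shape 1** — `<path>` open polyline, stroke `#0000ff` → engrave (S286, F3083). Machine vertices: (52.2739,131.0426) → (6.4808,102.2128) → (36.1520,38.6970) → (56.7359,32.9123). Open path.

**Shape 2** — `<path>` regular polygon, stroke `#0000ff` → engrave (S286, F3083). Machine vertices: (141.5764,59.2711) → (159.6648,56.7578) → (168.9778,41.0488) → (162.5025,23.9731) → (145.1149,18.3892) → (129.9083,28.5019) → (128.3335,46.6960) → (141.5764,59.2711). Closed: final G1 returns to the first vertex.

**Shape 3** — `<polygon>` rectangle, stroke `#000000` → cut (S983, F1046). Machine vertices: (50.1141,145.1252) → (116.5648,145.1252) → (116.5648,124.9200) → (50.1141,124.9200) → (50.1141,145.1252). Closed: final G1 returns to the first vertex.

**Shape 4** — `<polygon>` regular polygon, stroke `#000000` → cut (S983, F1046). Machine vertices: (115.4040,27.8202) → (116.4925,56.2006) → (140.5265,41.0678) → (115.4040,27.8202). Closed: final G1 returns to the first vertex.

(bCNC post)
(Date: synthetic)
G21
G90
G0 X52.2739 Y131.0426
M3 S286
G01 X6.4808 Y102.2128 F3083
G01 X36.1520 Y38.6970
G01 X56.7359 Y32.9123
M5
G0 X141.5764 Y59.2711
M3 S286
G01 X159.6648 Y56.7578 F3083
G01 X168.9778 Y41.0488
G01 X162.5025 Y23.9731
G01 X145.1149 Y18.3892
G01 X129.9083 Y28.5019
G01 X128.3335 Y46.6960
G01 X141.5764 Y59.2711
M5
G0 X50.1141 Y145.1252
M3 S983
G01 X116.5648 Y145.1252 F1046
G01 X116.5648 Y124.9200
G01 X50.1141 Y124.9200
G01 X50.1141 Y145.1252
M5
G0 X115.4040 Y27.8202
M3 S983
G01 X116.4925 Y56.2006 F1046
G01 X140.5265 Y41.0678
G01 X115.4040 Y27.8202
M5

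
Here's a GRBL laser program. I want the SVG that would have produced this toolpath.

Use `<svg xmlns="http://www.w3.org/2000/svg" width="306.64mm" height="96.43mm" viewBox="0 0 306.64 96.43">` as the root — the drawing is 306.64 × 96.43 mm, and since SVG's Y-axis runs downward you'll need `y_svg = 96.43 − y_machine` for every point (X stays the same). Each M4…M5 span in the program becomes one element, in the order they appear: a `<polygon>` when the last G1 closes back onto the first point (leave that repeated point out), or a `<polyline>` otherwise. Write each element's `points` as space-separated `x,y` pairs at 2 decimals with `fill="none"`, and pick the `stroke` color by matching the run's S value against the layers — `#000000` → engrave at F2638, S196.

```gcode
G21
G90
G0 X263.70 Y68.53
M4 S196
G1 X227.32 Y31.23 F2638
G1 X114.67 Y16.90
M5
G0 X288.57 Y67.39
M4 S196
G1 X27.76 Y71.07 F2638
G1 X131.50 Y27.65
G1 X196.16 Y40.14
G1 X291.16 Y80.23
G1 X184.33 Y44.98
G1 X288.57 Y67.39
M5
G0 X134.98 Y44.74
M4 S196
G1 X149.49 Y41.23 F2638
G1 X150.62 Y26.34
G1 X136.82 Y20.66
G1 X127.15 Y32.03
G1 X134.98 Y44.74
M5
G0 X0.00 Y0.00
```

Machine Y-up, SVG Y-down with viewBox height 96.43, so y_svg = 96.43 − y_machine; X carries over. Every run uses S196, so all elements get stroke `#000000` (engrave).

Run 1: The run is open, so emit a `<polyline>` with points (Y-flipped): 263.70,27.90 227.32,65.20 114.67,79.53.

Run 2: The run returns to its start, so emit a `<polygon>` with points (Y-flipped): 288.57,29.04 27.76,25.36 131.50,68.78 196.16,56.29 291.16,16.20 184.33,51.45.

Run 3: The run returns to its start, so emit a `<polygon>` with points (Y-flipped): 134.98,51.69 149.49,55.20 150.62,70.09 136.82,75.77 127.15,64.40.

<svg xmlns="http://www.w3.org/2000/svg" width="306.64mm" height="96.43mm" viewBox="0 0 306.64 96.43">
  <polyline points="263.70,27.90 227.32,65.20 114.67,79.53" fill="none" stroke="#000000"/>
  <polygon points="288.57,29.04 27.76,25.36 131.50,68.78 196.16,56.29 291.16,16.20 184.33,51.45" fill="none" stroke="#000000"/>
  <polygon points="134.98,51.69 149.49,55.20 150.62,70.09 136.82,75.77 127.15,64.40" fill="none" stroke="#000000"/>
</svg>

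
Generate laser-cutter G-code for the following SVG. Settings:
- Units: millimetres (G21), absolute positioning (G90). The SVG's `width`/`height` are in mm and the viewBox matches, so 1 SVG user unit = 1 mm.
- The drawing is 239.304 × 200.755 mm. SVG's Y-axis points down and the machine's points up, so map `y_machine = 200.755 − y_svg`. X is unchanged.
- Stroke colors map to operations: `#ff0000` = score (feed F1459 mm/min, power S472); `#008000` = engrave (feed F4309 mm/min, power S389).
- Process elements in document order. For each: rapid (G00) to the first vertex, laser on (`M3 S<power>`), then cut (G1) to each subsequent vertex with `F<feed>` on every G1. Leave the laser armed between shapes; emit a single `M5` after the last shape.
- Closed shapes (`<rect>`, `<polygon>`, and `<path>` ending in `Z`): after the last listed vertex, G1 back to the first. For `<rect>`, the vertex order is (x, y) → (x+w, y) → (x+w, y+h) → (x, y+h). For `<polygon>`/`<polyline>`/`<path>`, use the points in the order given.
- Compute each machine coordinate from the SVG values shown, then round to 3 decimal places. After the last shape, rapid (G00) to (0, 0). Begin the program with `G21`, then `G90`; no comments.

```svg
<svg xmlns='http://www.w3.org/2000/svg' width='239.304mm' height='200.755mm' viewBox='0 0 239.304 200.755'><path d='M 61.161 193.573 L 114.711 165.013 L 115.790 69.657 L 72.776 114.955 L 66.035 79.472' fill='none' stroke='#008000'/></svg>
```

G21
G90
G00 X61.161 Y7.182
M3 S389
G1 X114.711 Y35.742 F4309
G1 X115.790 Y131.098 F4309
G1 X72.776 Y85.800 F4309
G1 X66.035 Y121.283 F4309
M5
G00 X0.000 Y0.000

Since the viewBox matches the mm dimensions, user units are millimetres directly. The only transform is the Y-flip y_m = 200.755 − y_svg.

Shape 1 is a open polyline drawn with `<path>`. Its stroke #008000 means engrave at S389, F4309. After flipping Y the toolpath is (61.161,7.182) → (114.711,35.742) → (115.790,131.098) → (72.776,85.800) → (66.035,121.283).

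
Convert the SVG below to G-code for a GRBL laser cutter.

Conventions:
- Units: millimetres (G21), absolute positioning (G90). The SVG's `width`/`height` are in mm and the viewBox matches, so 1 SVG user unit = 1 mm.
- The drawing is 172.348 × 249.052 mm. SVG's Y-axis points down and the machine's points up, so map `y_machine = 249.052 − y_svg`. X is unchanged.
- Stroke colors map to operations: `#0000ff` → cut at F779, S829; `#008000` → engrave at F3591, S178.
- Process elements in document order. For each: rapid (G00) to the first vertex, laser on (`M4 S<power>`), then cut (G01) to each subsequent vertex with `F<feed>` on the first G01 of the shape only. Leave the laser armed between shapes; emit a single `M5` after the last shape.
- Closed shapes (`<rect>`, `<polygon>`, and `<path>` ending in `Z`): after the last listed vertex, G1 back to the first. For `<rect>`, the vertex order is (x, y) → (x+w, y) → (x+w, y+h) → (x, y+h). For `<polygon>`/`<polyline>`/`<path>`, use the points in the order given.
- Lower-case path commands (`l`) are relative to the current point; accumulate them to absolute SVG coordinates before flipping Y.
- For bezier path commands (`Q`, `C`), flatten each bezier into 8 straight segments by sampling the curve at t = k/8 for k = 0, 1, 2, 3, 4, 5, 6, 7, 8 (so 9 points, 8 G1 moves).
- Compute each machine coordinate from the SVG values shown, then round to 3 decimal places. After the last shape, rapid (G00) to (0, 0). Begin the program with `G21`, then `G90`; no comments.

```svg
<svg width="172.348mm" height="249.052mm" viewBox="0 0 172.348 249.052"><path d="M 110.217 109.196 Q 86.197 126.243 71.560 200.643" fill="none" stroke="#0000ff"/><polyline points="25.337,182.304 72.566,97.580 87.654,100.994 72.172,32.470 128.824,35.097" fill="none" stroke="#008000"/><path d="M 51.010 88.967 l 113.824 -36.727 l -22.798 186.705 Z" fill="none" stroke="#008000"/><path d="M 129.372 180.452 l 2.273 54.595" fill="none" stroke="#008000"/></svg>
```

Since the viewBox matches the mm dimensions, user units are millimetres directly. The only transform is the Y-flip y_m = 249.052 − y_svg.

Shape 1 is a quadratic bezier drawn with `<path>`. Its stroke #0000ff means cut at S829, F779. After flipping Y the toolpath is (110.217,139.856) → (104.359,134.698) → (98.793,127.748) → (93.521,119.005) → (88.543,108.471) → (83.857,96.144) → (79.465,82.024) → (75.366,66.113) → (71.560,48.409).

Shape 2 is a open polyline drawn with `<polyline>`. Its stroke #008000 means engrave at S178, F3591. After flipping Y the toolpath is (25.337,66.748) → (72.566,151.472) → (87.654,148.058) → (72.172,216.582) → (128.824,213.955).

Shape 3 is a closed polygon drawn with `<path>`. Its stroke #008000 means engrave at S178, F3591. After flipping Y the toolpath is (51.010,160.085) → (164.834,196.812) → (142.036,10.107) → (51.010,160.085), returning to the start.

Shape 4 is a line segment drawn with `<path>`. Its stroke #008000 means engrave at S178, F3591. After flipping Y the toolpath is (129.372,68.600) → (131.645,14.005).

G21
G90
G00 X110.217 Y139.856
M4 S829
G01 X104.359 Y134.698 F779
G01 X98.793 Y127.748
G01 X93.521 Y119.005
G01 X88.543 Y108.471
G01 X83.857 Y96.144
G01 X79.465 Y82.024
G01 X75.366 Y66.113
G01 X71.560 Y48.409
G00 X25.337 Y66.748
M4 S178
G01 X72.566 Y151.472 F3591
G01 X87.654 Y148.058
G01 X72.172 Y216.582
G01 X128.824 Y213.955
G00 X51.010 Y160.085
M4 S178
G01 X164.834 Y196.812 F3591
G01 X142.036 Y10.107
G01 X51.010 Y160.085
G00 X129.372 Y68.600
M4 S178
G01 X131.645 Y14.005 F3591
M5
G00 X0.000 Y0.000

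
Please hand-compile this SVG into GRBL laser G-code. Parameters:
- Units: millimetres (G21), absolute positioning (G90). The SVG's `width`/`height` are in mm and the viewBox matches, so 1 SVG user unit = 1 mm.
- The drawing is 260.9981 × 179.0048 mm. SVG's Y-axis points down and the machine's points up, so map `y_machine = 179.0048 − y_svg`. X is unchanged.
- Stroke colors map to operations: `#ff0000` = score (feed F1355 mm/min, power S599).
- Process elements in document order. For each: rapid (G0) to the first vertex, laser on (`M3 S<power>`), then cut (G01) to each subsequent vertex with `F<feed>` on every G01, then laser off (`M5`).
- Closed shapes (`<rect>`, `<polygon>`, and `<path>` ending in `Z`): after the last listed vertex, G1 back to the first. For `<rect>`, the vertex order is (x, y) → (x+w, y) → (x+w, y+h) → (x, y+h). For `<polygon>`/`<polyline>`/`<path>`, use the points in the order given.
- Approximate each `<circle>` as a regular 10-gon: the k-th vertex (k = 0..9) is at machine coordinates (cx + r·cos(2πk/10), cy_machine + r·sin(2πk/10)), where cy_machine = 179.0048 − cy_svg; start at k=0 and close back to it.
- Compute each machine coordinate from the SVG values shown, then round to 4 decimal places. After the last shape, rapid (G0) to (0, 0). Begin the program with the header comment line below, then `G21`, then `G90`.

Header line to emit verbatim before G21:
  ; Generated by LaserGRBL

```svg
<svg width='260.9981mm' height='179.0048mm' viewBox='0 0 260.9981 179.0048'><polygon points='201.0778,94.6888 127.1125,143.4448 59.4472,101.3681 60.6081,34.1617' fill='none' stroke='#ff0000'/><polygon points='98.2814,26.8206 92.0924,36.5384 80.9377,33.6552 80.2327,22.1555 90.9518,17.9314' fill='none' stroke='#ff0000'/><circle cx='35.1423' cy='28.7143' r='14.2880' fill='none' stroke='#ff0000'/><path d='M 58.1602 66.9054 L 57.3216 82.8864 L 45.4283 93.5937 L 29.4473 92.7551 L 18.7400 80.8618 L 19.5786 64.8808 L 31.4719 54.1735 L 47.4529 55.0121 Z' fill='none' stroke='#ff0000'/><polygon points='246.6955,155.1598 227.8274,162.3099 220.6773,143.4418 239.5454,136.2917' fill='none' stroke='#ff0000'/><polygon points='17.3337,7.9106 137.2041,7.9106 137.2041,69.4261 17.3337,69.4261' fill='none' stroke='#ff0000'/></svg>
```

Since the viewBox matches the mm dimensions, user units are millimetres directly. The only transform is the Y-flip y_m = 179.0048 − y_svg.

Shape 1 is a closed polygon drawn with `<polygon>`. Its stroke #ff0000 means score at S599, F1355. After flipping Y the toolpath is (201.0778,84.3160) → (127.1125,35.5600) → (59.4472,77.6367) → (60.6081,144.8431) → (201.0778,84.3160), returning to the start.

Shape 2 is a regular polygon drawn with `<polygon>`. Its stroke #ff0000 means score at S599, F1355. After flipping Y the toolpath is (98.2814,152.1842) → (92.0924,142.4664) → (80.9377,145.3496) → (80.2327,156.8493) → (90.9518,161.0734) → (98.2814,152.1842), returning to the start.

Shape 3 is a circle drawn with `<circle>`. Its stroke #ff0000 means score at S599, F1355. After flipping Y the toolpath is (49.4303,150.2905) → (46.7015,158.6888) → (39.5575,163.8792) → (30.7271,163.8792) → (23.5831,158.6888) → (20.8543,150.2905) → (23.5831,141.8922) → (30.7271,136.7018) → (39.5575,136.7018) → (46.7015,141.8922) → (49.4303,150.2905), returning to the start.

Shape 4 is a regular polygon drawn with `<path>`. Its stroke #ff0000 means score at S599, F1355. After flipping Y the toolpath is (58.1602,112.0994) → (57.3216,96.1184) → (45.4283,85.4111) → (29.4473,86.2497) → (18.7400,98.1430) → (19.5786,114.1240) → (31.4719,124.8313) → (47.4529,123.9927) → (58.1602,112.0994), returning to the start.

Shape 5 is a regular polygon drawn with `<polygon>`. Its stroke #ff0000 means score at S599, F1355. After flipping Y the toolpath is (246.6955,23.8450) → (227.8274,16.6949) → (220.6773,35.5630) → (239.5454,42.7131) → (246.6955,23.8450), returning to the start.

Shape 6 is a rectangle drawn with `<polygon>`. Its stroke #ff0000 means score at S599, F1355. After flipping Y the toolpath is (17.3337,171.0942) → (137.2041,171.0942) → (137.2041,109.5787) → (17.3337,109.5787) → (17.3337,171.0942), returning to the start.

; Generated by LaserGRBL
G21
G90
G0 X201.0778 Y84.3160
M3 S599
G01 X127.1125 Y35.5600 F1355
G01 X59.4472 Y77.6367 F1355
G01 X60.6081 Y144.8431 F1355
G01 X201.0778 Y84.3160 F1355
M5
G0 X98.2814 Y152.1842
M3 S599
G01 X92.0924 Y142.4664 F1355
G01 X80.9377 Y145.3496 F1355
G01 X80.2327 Y156.8493 F1355
G01 X90.9518 Y161.0734 F1355
G01 X98.2814 Y152.1842 F1355
M5
G0 X49.4303 Y150.2905
M3 S599
G01 X46.7015 Y158.6888 F1355
G01 X39.5575 Y163.8792 F1355
G01 X30.7271 Y163.8792 F1355
G01 X23.5831 Y158.6888 F1355
G01 X20.8543 Y150.2905 F1355
G01 X23.5831 Y141.8922 F1355
G01 X30.7271 Y136.7018 F1355
G01 X39.5575 Y136.7018 F1355
G01 X46.7015 Y141.8922 F1355
G01 X49.4303 Y150.2905 F1355
M5
G0 X58.1602 Y112.0994
M3 S599
G01 X57.3216 Y96.1184 F1355
G01 X45.4283 Y85.4111 F1355
G01 X29.4473 Y86.2497 F1355
G01 X18.7400 Y98.1430 F1355
G01 X19.5786 Y114.1240 F1355
G01 X31.4719 Y124.8313 F1355
G01 X47.4529 Y123.9927 F1355
G01 X58.1602 Y112.0994 F1355
M5
G0 X246.6955 Y23.8450
M3 S599
G01 X227.8274 Y16.6949 F1355
G01 X220.6773 Y35.5630 F1355
G01 X239.5454 Y42.7131 F1355
G01 X246.6955 Y23.8450 F1355
M5
G0 X17.3337 Y171.0942
M3 S599
G01 X137.2041 Y171.0942 F1355
G01 X137.2041 Y109.5787 F1355
G01 X17.3337 Y109.5787 F1355
G01 X17.3337 Y171.0942 F1355
M5
G0 X0.0000 Y0.0000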